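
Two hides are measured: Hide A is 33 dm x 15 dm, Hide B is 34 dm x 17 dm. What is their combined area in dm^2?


1073 dm^2

Hide A area = 33 x 15 = 495 dm^2
Hide B area = 34 x 17 = 578 dm^2
Total = 495 + 578 = 1073 dm^2


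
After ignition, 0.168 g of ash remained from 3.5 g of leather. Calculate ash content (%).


Ash% = 0.168 / 3.5 x 100
Ash% = 4.80%


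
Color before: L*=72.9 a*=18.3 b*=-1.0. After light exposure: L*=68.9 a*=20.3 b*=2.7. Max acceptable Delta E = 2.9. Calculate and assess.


dL = -4.0, da = 2.0, db = 3.7
dE = sqrt((-4.0)^2 + (2.0)^2 + (3.7)^2) = 5.80
Max = 2.9
Passes: No


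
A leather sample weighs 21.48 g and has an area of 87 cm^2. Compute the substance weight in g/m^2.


2469.0 g/m^2


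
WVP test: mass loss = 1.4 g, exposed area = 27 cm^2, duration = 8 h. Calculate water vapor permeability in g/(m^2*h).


WVP = mass_loss / (area x time) x 10000
WVP = 1.4 / (27 x 8) x 10000
WVP = 1.4 / 216 x 10000 = 64.81 g/(m^2*h)


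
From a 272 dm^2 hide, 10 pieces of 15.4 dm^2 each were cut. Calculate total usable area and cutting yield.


Usable area = 154.0 dm^2
Yield = 56.6%

Total usable = 10 x 15.4 = 154.0 dm^2
Yield = 154.0 / 272 x 100 = 56.6%


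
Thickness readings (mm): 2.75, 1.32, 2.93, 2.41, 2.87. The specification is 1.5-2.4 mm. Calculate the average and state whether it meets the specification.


Sum = 12.28
Average = 12.28 / 5 = 2.46 mm
Specification range: 1.5 to 2.4 mm
Within spec: No


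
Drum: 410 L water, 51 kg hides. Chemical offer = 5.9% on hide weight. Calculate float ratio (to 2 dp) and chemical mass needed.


Float ratio = 8.04
Chemical needed = 3.009 kg


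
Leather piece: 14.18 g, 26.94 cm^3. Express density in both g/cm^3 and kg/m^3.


0.526 g/cm^3
526 kg/m^3


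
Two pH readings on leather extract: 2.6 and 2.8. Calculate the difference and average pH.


Difference = |2.6 - 2.8| = 0.2
Average = (2.6 + 2.8) / 2 = 2.70


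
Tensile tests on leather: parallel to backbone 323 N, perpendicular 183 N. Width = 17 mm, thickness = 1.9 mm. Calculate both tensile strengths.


Parallel = 10.00 N/mm^2
Perpendicular = 5.67 N/mm^2

Area = 17 x 1.9 = 32.3 mm^2
TS (parallel) = 323 / 32.3 = 10.00 N/mm^2
TS (perpendicular) = 183 / 32.3 = 5.67 N/mm^2


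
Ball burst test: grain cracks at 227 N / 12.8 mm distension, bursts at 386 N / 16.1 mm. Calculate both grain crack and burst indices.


Crack index = 227 / 12.8 = 17.7 N/mm
Burst index = 386 / 16.1 = 24.0 N/mm


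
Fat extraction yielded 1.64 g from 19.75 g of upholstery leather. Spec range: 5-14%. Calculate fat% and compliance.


Fat content = 8.3%
Compliant: Yes

Fat% = 1.64 / 19.75 x 100 = 8.3%
Spec range: 5-14%
Compliant: Yes


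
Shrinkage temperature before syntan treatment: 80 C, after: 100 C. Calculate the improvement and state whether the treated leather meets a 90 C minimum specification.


Improvement = 20 C
Meets 90 C spec: Yes


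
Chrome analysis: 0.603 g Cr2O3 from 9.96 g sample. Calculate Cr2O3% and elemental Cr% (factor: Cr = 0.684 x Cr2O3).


Cr2O3 = 6.05%
Cr = 4.14%


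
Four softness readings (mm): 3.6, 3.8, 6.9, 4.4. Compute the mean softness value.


4.68 mm


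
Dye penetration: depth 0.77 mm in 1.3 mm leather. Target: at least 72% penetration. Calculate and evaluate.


Penetration = 59.2%
Meets target: No


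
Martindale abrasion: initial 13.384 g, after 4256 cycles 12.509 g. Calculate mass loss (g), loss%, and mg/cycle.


Mass loss = 0.875 g
Loss = 6.54%
Rate = 0.206 mg/cycle


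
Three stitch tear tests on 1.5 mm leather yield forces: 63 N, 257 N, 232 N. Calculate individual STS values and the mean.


STS1 = 63 / 1.5 = 42.0 N/mm
STS2 = 257 / 1.5 = 171.3 N/mm
STS3 = 232 / 1.5 = 154.7 N/mm
Mean = (42.0 + 171.3 + 154.7) / 3 = 122.7 N/mm


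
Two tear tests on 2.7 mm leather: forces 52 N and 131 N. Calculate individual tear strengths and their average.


Tear 1 = 52 / 2.7 = 19.3 N/mm
Tear 2 = 131 / 2.7 = 48.5 N/mm
Average = (19.3 + 48.5) / 2 = 33.9 N/mm


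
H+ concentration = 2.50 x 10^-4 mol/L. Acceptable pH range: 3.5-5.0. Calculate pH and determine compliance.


pH = -log10(2.50 x 10^-4) = 3.60
Range: 3.5 to 5.0
Compliant: Yes


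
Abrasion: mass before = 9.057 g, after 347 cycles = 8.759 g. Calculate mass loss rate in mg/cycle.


0.859 mg/cycle

Mass loss = 9.057 - 8.759 = 0.298 g
Rate = 0.298 / 347 x 1000 = 0.859 mg/cycle


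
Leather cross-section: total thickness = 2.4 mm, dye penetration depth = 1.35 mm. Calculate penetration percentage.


Penetration% = 1.35 / 2.4 x 100
Penetration = 56.3%


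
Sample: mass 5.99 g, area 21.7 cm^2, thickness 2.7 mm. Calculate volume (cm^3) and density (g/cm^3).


Thickness in cm = 2.7 / 10 = 0.27 cm
Volume = 21.7 x 0.27 = 5.859 cm^3
Density = 5.99 / 5.859 = 1.022 g/cm^3


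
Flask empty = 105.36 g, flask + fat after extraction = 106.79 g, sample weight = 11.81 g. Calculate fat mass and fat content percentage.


Fat mass = 1.43 g
Fat content = 12.1%

Fat mass = 106.79 - 105.36 = 1.43 g
Fat% = 1.43 / 11.81 x 100 = 12.1%


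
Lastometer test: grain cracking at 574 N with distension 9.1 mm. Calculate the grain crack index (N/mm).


63.1 N/mm

Grain crack index = force / distension
Index = 574 / 9.1 = 63.1 N/mm


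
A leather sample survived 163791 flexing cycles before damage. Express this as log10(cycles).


log10(163791) = 5.21


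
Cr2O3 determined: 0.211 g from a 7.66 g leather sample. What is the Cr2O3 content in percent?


2.75%


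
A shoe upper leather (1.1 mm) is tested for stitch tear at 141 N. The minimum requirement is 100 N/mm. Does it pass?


STS = 141 / 1.1 = 128.2 N/mm
Minimum required: 100 N/mm
Passes: Yes


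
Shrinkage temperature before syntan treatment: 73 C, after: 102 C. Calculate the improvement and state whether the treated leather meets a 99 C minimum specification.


Improvement = 102 - 73 = 29 C
Spec check: 102 C >= 99 C? Yes


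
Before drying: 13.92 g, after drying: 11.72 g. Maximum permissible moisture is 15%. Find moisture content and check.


Moisture content = 15.8%
Acceptable: No


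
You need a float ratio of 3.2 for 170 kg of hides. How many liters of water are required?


Water = hide weight x target ratio
Water = 170 x 3.2 = 544.0 L


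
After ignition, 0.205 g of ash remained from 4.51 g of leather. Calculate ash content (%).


Ash% = 0.205 / 4.51 x 100
Ash% = 4.55%


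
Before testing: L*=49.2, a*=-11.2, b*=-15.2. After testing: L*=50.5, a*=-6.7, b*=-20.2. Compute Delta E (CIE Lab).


Delta E = 6.85

dL = 50.5 - 49.2 = 1.3
da = -6.7 - (-11.2) = 4.5
db = -20.2 - (-15.2) = -5.0
dE = sqrt((1.3)^2 + (4.5)^2 + (-5.0)^2) = 6.85


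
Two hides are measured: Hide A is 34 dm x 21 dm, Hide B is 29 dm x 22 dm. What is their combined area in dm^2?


Hide A area = 34 x 21 = 714 dm^2
Hide B area = 29 x 22 = 638 dm^2
Total = 714 + 638 = 1352 dm^2


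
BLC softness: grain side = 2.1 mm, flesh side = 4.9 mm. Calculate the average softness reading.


3.50 mm


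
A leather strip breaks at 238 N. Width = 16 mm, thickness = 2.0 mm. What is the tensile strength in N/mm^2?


7.44 N/mm^2

Cross-sectional area = 16 x 2.0 = 32.0 mm^2
Tensile strength = 238 / 32.0 = 7.44 N/mm^2


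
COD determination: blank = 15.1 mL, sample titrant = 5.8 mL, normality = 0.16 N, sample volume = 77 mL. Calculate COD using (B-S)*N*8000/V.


154.6 mg/L

COD = (15.1 - 5.8) x 0.16 x 8000 / 77
COD = 9.3 x 0.16 x 8000 / 77
COD = 154.6 mg/L


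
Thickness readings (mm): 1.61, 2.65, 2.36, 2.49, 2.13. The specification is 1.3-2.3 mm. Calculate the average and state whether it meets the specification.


Sum = 11.24
Average = 11.24 / 5 = 2.25 mm
Specification range: 1.3 to 2.3 mm
Within spec: Yes


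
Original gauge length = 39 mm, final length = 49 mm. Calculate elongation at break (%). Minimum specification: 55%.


Extension = 49 - 39 = 10 mm
Elongation = 10 / 39 x 100 = 25.6%
Minimum required: 55%
Meets specification: No


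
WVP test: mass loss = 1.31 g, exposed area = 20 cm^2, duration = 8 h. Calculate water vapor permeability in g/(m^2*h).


81.88 g/(m^2*h)


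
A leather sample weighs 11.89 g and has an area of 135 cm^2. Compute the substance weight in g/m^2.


Substance weight = mass / area x 10000
SW = 11.89 / 135 x 10000
SW = 880.7 g/m^2


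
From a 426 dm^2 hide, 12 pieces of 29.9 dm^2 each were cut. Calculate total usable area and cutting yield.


Usable area = 358.8 dm^2
Yield = 84.2%

Total usable = 12 x 29.9 = 358.8 dm^2
Yield = 358.8 / 426 x 100 = 84.2%


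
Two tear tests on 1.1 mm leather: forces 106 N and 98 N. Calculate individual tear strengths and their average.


Tear 1 = 96.4 N/mm
Tear 2 = 89.1 N/mm
Average = 92.8 N/mm

Tear 1 = 106 / 1.1 = 96.4 N/mm
Tear 2 = 98 / 1.1 = 89.1 N/mm
Average = (96.4 + 89.1) / 2 = 92.8 N/mm


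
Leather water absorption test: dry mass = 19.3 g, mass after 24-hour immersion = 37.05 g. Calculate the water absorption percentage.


Water absorbed = 37.05 - 19.3 = 17.75 g
WA% = 17.75 / 19.3 x 100 = 92.0%


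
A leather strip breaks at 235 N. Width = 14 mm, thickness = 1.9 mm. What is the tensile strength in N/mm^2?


8.83 N/mm^2


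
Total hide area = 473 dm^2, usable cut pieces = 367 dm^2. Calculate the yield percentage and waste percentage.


Yield = 77.6%
Waste = 22.4%

Yield = 367 / 473 x 100 = 77.6%
Waste = 473 - 367 = 106 dm^2
Waste% = 100 - 77.6 = 22.4%


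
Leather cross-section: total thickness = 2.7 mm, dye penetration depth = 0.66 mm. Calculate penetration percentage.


24.4%

Penetration% = 0.66 / 2.7 x 100
Penetration = 24.4%


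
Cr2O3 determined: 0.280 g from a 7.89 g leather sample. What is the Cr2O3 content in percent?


Cr2O3% = 0.280 / 7.89 x 100
Cr2O3% = 3.55%


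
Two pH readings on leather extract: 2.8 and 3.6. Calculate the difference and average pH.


Difference = |2.8 - 3.6| = 0.8
Average = (2.8 + 3.6) / 2 = 3.20


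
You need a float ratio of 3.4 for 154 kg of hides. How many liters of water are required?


523.6 L

Water = hide weight x target ratio
Water = 154 x 3.4 = 523.6 L


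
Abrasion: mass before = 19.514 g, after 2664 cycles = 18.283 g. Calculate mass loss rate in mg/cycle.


Mass loss = 19.514 - 18.283 = 1.231 g
Rate = 1.231 / 2664 x 1000 = 0.462 mg/cycle


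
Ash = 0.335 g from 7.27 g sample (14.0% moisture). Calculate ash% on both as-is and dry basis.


As-is ash = 4.61%
Dry-basis ash = 5.36%

As-is ash% = 0.335 / 7.27 x 100 = 4.61%
Dry mass = 7.27 x (100 - 14.0) / 100 = 6.2522 g
Dry-basis ash% = 0.335 / 6.2522 x 100 = 5.36%


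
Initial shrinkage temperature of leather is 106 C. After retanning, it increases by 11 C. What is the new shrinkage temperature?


New Ts = 106 + 11 = 117 C


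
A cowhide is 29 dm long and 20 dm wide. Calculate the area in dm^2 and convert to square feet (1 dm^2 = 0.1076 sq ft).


580 dm^2
62.41 sq ft

Area = 29 x 20 = 580 dm^2
Conversion: 580 x 0.1076 = 62.41 sq ft


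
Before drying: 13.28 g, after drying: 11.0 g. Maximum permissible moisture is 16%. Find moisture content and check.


MC = (13.28 - 11.0) / 13.28 x 100 = 17.2%
Maximum: 16%
Acceptable: No


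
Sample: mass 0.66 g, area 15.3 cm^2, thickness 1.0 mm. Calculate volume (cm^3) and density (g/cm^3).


Volume = 1.530 cm^3
Density = 0.431 g/cm^3

Thickness in cm = 1.0 / 10 = 0.10 cm
Volume = 15.3 x 0.10 = 1.530 cm^3
Density = 0.66 / 1.530 = 0.431 g/cm^3


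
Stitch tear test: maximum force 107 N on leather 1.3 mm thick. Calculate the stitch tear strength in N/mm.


82.3 N/mm


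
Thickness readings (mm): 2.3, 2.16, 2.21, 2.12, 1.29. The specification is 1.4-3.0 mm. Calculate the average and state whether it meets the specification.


Sum = 10.08
Average = 10.08 / 5 = 2.02 mm
Specification range: 1.4 to 3.0 mm
Within spec: Yes


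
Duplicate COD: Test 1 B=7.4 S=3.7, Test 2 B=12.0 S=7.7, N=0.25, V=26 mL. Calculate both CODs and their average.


COD1 = 284.6 mg/L
COD2 = 330.8 mg/L
Average = 307.7 mg/L

COD1 = (7.4 - 3.7) x 0.25 x 8000 / 26 = 284.6 mg/L
COD2 = (12.0 - 7.7) x 0.25 x 8000 / 26 = 330.8 mg/L
Average = (284.6 + 330.8) / 2 = 307.7 mg/L


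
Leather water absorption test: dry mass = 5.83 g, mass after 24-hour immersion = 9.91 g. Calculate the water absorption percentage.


70.0%

Water absorbed = 9.91 - 5.83 = 4.08 g
WA% = 4.08 / 5.83 x 100 = 70.0%


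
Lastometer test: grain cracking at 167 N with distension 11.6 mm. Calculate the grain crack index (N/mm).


14.4 N/mm

Grain crack index = force / distension
Index = 167 / 11.6 = 14.4 N/mm


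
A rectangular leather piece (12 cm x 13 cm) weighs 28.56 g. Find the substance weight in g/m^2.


Area = 12 x 13 = 156 cm^2
SW = 28.56 / 156 x 10000 = 1830.8 g/m^2


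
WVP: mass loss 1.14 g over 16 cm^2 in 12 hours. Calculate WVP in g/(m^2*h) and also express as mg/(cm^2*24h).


WVP = 59.38 g/(m^2*h)
Daily rate = 142.50 mg/(cm^2*24h)

WVP = 1.14 / (16 x 12) x 10000 = 59.38 g/(m^2*h)
Mass loss in mg = 1.14 x 1000 = 1140 mg
Per cm^2 per 24h in mg: 1140 x 24 / (16 x 12) = 27360 / 192 = 142.50 mg/(cm^2*24h)


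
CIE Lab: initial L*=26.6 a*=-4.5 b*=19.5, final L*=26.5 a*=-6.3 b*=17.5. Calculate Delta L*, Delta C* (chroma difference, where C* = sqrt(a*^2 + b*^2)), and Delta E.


Delta L* = -0.1
Delta C* = -1.41
Delta E = 2.69

Delta L* = 26.5 - 26.6 = -0.1
C1* = sqrt((-4.5)^2 + (19.5)^2) = 20.012
C2* = sqrt((-6.3)^2 + (17.5)^2) = 18.599
Delta C* = 18.599 - 20.012 = -1.41
Delta E = sqrt((-0.1)^2 + (-1.8)^2 + (-2.0)^2) = 2.69


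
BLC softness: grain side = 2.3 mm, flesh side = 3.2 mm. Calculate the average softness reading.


Average = (2.3 + 3.2) / 2
Average = 2.75 mm


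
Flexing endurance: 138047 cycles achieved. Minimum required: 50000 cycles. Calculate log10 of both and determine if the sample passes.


Achieved: log10 = 5.14
Required: log10 = 4.70
Passes: Yes

log10(138047) = 5.14
log10(50000) = 4.70
Passes: Yes


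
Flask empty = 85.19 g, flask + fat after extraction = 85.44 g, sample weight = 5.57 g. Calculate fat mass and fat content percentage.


Fat mass = 0.25 g
Fat content = 4.5%


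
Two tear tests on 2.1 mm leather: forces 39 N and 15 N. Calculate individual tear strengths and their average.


Tear 1 = 18.6 N/mm
Tear 2 = 7.1 N/mm
Average = 12.9 N/mm


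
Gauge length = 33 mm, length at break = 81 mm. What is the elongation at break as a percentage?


Extension = 81 - 33 = 48 mm
Elongation = 48 / 33 x 100 = 145.5%


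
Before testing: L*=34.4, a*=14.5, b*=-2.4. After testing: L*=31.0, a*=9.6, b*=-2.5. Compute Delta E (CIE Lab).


dL = 31.0 - 34.4 = -3.4
da = 9.6 - 14.5 = -4.9
db = -2.5 - (-2.4) = -0.1
dE = sqrt((-3.4)^2 + (-4.9)^2 + (-0.1)^2) = 5.96


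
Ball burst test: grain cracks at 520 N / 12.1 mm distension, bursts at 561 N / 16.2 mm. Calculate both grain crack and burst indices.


Crack index = 43.0 N/mm
Burst index = 34.6 N/mm

Crack index = 520 / 12.1 = 43.0 N/mm
Burst index = 561 / 16.2 = 34.6 N/mm


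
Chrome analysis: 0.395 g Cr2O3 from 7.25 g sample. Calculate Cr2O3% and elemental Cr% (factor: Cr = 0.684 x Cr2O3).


Cr2O3 = 5.45%
Cr = 3.73%


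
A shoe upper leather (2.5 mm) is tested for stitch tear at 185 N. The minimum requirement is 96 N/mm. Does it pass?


STS = 185 / 2.5 = 74.0 N/mm
Minimum required: 96 N/mm
Passes: No


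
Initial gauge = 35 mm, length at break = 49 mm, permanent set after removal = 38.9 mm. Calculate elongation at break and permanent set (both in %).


Elongation at break = (49 - 35) / 35 x 100 = 40.0%
Permanent set = (38.9 - 35) / 35 x 100 = 11.1%


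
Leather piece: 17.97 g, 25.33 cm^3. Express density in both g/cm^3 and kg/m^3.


0.709 g/cm^3
709 kg/m^3


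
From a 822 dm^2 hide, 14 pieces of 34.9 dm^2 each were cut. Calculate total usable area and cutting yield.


Total usable = 14 x 34.9 = 488.6 dm^2
Yield = 488.6 / 822 x 100 = 59.4%


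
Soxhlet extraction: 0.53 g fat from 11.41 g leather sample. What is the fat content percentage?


Fat content = 0.53 / 11.41 x 100
Fat = 4.6%


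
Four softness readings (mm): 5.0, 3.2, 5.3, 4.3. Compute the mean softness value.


4.45 mm

Sum = 5.0 + 3.2 + 5.3 + 4.3
Mean = 17.8 / 4 = 4.45 mm


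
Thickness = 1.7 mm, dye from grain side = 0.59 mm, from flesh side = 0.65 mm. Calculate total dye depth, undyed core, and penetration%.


Total dyed = 1.24 mm
Undyed core = 0.46 mm
Penetration = 72.9%

Total dyed = 0.59 + 0.65 = 1.24 mm
Undyed core = 1.7 - 1.24 = 0.46 mm
Penetration = 1.24 / 1.7 x 100 = 72.9%


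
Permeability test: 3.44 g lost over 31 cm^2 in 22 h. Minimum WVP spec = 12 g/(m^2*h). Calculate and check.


WVP = 3.44 / (31 x 22) x 10000 = 50.44 g/(m^2*h)
Minimum: 12 g/(m^2*h)
Meets spec: Yes


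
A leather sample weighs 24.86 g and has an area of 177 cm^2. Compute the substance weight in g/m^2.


1404.5 g/m^2

Substance weight = mass / area x 10000
SW = 24.86 / 177 x 10000
SW = 1404.5 g/m^2


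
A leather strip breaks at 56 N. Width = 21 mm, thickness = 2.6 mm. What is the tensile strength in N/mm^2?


Cross-sectional area = 21 x 2.6 = 54.6 mm^2
Tensile strength = 56 / 54.6 = 1.03 N/mm^2


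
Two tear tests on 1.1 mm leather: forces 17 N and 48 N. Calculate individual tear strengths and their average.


Tear 1 = 15.5 N/mm
Tear 2 = 43.6 N/mm
Average = 29.6 N/mm

Tear 1 = 17 / 1.1 = 15.5 N/mm
Tear 2 = 48 / 1.1 = 43.6 N/mm
Average = (15.5 + 43.6) / 2 = 29.6 N/mm


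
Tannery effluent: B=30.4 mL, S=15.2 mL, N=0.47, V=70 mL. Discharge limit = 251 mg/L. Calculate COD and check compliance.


COD = (30.4 - 15.2) x 0.47 x 8000 / 70 = 816.5 mg/L
Limit: 251 mg/L
Compliant: No


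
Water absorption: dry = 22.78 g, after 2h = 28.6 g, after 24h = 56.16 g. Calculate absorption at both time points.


2h absorption = 25.5%
24h absorption = 146.5%


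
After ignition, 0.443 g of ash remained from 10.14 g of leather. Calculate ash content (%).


Ash% = 0.443 / 10.14 x 100
Ash% = 4.37%


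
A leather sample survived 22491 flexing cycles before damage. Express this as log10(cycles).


4.35

log10(22491) = 4.35


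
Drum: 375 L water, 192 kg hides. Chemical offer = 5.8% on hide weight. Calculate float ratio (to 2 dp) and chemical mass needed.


Float ratio = 375 / 192 = 1.95
Chemical = 192 x 5.8 / 100 = 11.136 kg


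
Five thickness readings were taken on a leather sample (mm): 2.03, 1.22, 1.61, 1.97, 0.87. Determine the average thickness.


Sum = 2.03 + 1.22 + 1.61 + 1.97 + 0.87 = 7.70
Average = 7.70 / 5 = 1.54 mm


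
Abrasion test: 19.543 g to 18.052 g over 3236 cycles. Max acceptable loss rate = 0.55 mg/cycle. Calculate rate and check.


Rate = 0.461 mg/cycle
Passes: Yes

Loss = 19.543 - 18.052 = 1.491 g
Rate = 1.491 g / 3236 cycles x 1000 = 0.461 mg/cycle
Max = 0.55 mg/cycle
Passes: Yes


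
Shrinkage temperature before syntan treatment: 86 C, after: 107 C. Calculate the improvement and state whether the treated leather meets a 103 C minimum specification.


Improvement = 107 - 86 = 21 C
Spec check: 107 C >= 103 C? Yes


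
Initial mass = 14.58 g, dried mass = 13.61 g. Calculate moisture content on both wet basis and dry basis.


Wet basis = 6.7%
Dry basis = 7.1%


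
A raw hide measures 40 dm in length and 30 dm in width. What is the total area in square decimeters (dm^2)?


1200 dm^2

Area = length x width
Area = 40 x 30 = 1200 dm^2


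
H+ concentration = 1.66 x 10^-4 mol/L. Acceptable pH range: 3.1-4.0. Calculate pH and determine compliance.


pH = -log10(1.66 x 10^-4) = 3.78
Range: 3.1 to 4.0
Compliant: Yes


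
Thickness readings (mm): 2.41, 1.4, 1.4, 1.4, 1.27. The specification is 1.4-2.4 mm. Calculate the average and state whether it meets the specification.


Average = 1.58 mm
Within specification: Yes


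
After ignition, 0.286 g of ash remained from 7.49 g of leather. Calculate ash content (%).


Ash% = 0.286 / 7.49 x 100
Ash% = 3.82%


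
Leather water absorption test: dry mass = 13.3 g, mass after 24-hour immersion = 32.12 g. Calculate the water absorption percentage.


Water absorbed = 32.12 - 13.3 = 18.82 g
WA% = 18.82 / 13.3 x 100 = 141.5%


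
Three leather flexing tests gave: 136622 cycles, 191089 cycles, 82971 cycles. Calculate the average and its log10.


Average = (136622 + 191089 + 82971) / 3 = 136894 cycles
log10(136894) = 5.14


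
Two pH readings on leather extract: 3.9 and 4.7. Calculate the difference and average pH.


Difference = 0.8
Average pH = 4.30

Difference = |3.9 - 4.7| = 0.8
Average = (3.9 + 4.7) / 2 = 4.30


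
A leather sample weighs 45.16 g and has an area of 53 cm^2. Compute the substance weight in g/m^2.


Substance weight = mass / area x 10000
SW = 45.16 / 53 x 10000
SW = 8520.8 g/m^2


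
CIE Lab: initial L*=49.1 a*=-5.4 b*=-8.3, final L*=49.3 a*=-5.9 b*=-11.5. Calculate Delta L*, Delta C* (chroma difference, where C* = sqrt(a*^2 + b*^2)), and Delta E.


Delta L* = 0.2
Delta C* = 3.02
Delta E = 3.24


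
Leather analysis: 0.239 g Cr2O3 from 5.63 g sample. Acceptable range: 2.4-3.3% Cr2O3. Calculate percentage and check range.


Cr2O3 = 4.25%
Within range: No

Cr2O3% = 0.239 / 5.63 x 100 = 4.25%
Acceptable range: 2.4 to 3.3%
Within range: No


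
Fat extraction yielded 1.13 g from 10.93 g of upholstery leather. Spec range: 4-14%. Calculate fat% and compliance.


Fat content = 10.3%
Compliant: Yes

Fat% = 1.13 / 10.93 x 100 = 10.3%
Spec range: 4-14%
Compliant: Yes


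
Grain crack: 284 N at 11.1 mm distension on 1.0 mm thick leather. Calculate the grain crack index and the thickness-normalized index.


Crack index = 25.6 N/mm
Normalized index = 25.6 N/mm per mm

Crack index = 284 / 11.1 = 25.6 N/mm
Normalized = 25.6 / 1.0 = 25.6 N/mm per mm


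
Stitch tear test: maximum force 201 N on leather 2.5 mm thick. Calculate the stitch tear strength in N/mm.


80.4 N/mm

Stitch tear strength = force / thickness
STS = 201 / 2.5 = 80.4 N/mm


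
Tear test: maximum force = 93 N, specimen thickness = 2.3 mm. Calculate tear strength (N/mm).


Tear strength = force / thickness
Tear = 93 / 2.3 = 40.4 N/mm


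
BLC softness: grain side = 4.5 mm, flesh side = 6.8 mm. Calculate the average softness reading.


Average = (4.5 + 6.8) / 2
Average = 5.65 mm


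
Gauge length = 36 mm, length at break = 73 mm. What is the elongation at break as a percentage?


102.8%


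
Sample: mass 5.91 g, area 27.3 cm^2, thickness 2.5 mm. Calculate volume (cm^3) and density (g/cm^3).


Thickness in cm = 2.5 / 10 = 0.25 cm
Volume = 27.3 x 0.25 = 6.825 cm^3
Density = 5.91 / 6.825 = 0.866 g/cm^3


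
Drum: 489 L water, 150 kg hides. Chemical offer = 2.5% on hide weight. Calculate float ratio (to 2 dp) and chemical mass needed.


Float ratio = 489 / 150 = 3.26
Chemical = 150 x 2.5 / 100 = 3.75 kg


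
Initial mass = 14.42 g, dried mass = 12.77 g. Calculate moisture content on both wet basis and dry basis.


Moisture lost = 14.42 - 12.77 = 1.65 g
Wet basis MC = 1.65 / 14.42 x 100 = 11.4%
Dry basis MC = 1.65 / 12.77 x 100 = 12.9%


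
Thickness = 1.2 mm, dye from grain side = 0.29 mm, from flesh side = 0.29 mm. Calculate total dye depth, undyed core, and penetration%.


Total dyed = 0.29 + 0.29 = 0.58 mm
Undyed core = 1.2 - 0.58 = 0.62 mm
Penetration = 0.58 / 1.2 x 100 = 48.3%


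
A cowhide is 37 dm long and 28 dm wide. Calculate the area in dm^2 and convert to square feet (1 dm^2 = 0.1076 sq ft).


Area = 37 x 28 = 1036 dm^2
Conversion: 1036 x 0.1076 = 111.47 sq ft


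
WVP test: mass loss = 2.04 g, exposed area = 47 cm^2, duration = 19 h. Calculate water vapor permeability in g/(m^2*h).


WVP = mass_loss / (area x time) x 10000
WVP = 2.04 / (47 x 19) x 10000
WVP = 2.04 / 893 x 10000 = 22.84 g/(m^2*h)


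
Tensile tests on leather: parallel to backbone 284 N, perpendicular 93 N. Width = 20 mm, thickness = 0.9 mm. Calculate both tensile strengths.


Area = 20 x 0.9 = 18.0 mm^2
TS (parallel) = 284 / 18.0 = 15.78 N/mm^2
TS (perpendicular) = 93 / 18.0 = 5.17 N/mm^2


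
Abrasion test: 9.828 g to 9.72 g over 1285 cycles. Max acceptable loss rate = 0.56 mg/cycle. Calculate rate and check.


Loss = 9.828 - 9.72 = 0.108 g
Rate = 0.108 g / 1285 cycles x 1000 = 0.084 mg/cycle
Max = 0.56 mg/cycle
Passes: Yes


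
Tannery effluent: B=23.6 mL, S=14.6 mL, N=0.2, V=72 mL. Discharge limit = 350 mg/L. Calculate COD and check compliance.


COD = 200.0 mg/L
Compliant: Yes

COD = (23.6 - 14.6) x 0.2 x 8000 / 72 = 200.0 mg/L
Limit: 350 mg/L
Compliant: Yes


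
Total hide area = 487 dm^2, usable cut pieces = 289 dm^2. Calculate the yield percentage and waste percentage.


Yield = 59.3%
Waste = 40.7%


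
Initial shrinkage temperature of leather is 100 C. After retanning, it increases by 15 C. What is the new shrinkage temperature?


New Ts = 100 + 15 = 115 C


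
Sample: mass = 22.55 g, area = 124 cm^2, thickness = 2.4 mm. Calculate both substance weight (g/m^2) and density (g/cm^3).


Substance weight = 1818.5 g/m^2
Density = 0.758 g/cm^3


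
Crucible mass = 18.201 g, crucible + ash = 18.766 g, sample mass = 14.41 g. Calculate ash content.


Ash mass = 0.565 g
Ash content = 3.92%


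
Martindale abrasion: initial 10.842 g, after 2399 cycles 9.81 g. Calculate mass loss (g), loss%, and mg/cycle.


Mass loss = 1.032 g
Loss = 9.52%
Rate = 0.430 mg/cycle

Loss = 10.842 - 9.81 = 1.032 g
Loss% = 1.032 / 10.842 x 100 = 9.52%
Rate = 1.032 / 2399 x 1000 = 0.430 mg/cycle


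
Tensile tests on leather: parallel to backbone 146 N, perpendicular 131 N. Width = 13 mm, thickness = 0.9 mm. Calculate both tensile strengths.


Parallel = 12.48 N/mm^2
Perpendicular = 11.20 N/mm^2

Area = 13 x 0.9 = 11.7 mm^2
TS (parallel) = 146 / 11.7 = 12.48 N/mm^2
TS (perpendicular) = 131 / 11.7 = 11.20 N/mm^2


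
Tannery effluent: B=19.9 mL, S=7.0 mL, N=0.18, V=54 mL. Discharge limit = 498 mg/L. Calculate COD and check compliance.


COD = (19.9 - 7.0) x 0.18 x 8000 / 54 = 344.0 mg/L
Limit: 498 mg/L
Compliant: Yes


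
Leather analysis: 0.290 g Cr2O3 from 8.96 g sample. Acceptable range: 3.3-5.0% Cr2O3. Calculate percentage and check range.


Cr2O3 = 3.24%
Within range: No

Cr2O3% = 0.290 / 8.96 x 100 = 3.24%
Acceptable range: 3.3 to 5.0%
Within range: No


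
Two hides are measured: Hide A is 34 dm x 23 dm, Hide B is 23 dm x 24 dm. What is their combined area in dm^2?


Hide A area = 34 x 23 = 782 dm^2
Hide B area = 23 x 24 = 552 dm^2
Total = 782 + 552 = 1334 dm^2


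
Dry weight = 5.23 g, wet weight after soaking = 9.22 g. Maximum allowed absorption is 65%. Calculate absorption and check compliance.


WA = (9.22 - 5.23) / 5.23 x 100 = 76.3%
Maximum allowed: 65%
Compliant: No


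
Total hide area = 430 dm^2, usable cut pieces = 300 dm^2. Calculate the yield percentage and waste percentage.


Yield = 69.8%
Waste = 30.2%

Yield = 300 / 430 x 100 = 69.8%
Waste = 430 - 300 = 130 dm^2
Waste% = 100 - 69.8 = 30.2%


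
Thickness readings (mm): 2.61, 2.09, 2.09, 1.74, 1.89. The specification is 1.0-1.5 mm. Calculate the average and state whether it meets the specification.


Sum = 10.42
Average = 10.42 / 5 = 2.08 mm
Specification range: 1.0 to 1.5 mm
Within spec: No


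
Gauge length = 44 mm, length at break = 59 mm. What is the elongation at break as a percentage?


Extension = 59 - 44 = 15 mm
Elongation = 15 / 44 x 100 = 34.1%


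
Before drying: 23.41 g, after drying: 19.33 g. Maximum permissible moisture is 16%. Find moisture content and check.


Moisture content = 17.4%
Acceptable: No


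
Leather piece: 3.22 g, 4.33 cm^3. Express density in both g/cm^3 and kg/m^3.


Density = 3.22 / 4.33 = 0.744 g/cm^3
Convert: 0.744 x 1000 = 744 kg/m^3


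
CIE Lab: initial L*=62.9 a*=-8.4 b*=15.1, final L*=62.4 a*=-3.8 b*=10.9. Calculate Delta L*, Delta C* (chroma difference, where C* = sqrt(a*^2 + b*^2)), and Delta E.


Delta L* = 62.4 - 62.9 = -0.5
C1* = sqrt((-8.4)^2 + (15.1)^2) = 17.279
C2* = sqrt((-3.8)^2 + (10.9)^2) = 11.543
Delta C* = 11.543 - 17.279 = -5.74
Delta E = sqrt((-0.5)^2 + (4.6)^2 + (-4.2)^2) = 6.25


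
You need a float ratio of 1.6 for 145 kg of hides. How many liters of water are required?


Water = hide weight x target ratio
Water = 145 x 1.6 = 232.0 L


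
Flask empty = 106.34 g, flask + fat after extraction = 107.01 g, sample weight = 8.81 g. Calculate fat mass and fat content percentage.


Fat mass = 0.67 g
Fat content = 7.6%


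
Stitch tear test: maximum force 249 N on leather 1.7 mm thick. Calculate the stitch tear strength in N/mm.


146.5 N/mm


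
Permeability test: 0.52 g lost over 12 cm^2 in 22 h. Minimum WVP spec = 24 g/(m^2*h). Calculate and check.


WVP = 19.70 g/(m^2*h)
Meets specification: No


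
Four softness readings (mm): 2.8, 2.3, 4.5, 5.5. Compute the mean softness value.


3.78 mm


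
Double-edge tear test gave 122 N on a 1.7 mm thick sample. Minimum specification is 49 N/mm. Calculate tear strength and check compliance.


Tear strength = 71.8 N/mm
Compliant: Yes

Tear strength = 122 / 1.7 = 71.8 N/mm
Required minimum = 49 N/mm
Compliant: Yes


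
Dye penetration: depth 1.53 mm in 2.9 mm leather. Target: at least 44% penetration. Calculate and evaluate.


Penetration = 52.8%
Meets target: Yes

Penetration = 1.53 / 2.9 x 100 = 52.8%
Target: 44%
Meets target: Yes


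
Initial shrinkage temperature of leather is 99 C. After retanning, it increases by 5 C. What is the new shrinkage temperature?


New Ts = 99 + 5 = 104 C


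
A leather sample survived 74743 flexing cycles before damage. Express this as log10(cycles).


4.87


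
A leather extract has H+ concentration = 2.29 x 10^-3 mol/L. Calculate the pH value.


pH = 2.64

pH = -log10[H+]
pH = -log10(2.29 x 10^-3) = 2.64


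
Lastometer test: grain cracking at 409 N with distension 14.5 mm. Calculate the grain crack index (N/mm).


28.2 N/mm

Grain crack index = force / distension
Index = 409 / 14.5 = 28.2 N/mm


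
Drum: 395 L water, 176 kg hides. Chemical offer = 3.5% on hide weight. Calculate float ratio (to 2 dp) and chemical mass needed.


Float ratio = 395 / 176 = 2.24
Chemical = 176 x 3.5 / 100 = 6.16 kg


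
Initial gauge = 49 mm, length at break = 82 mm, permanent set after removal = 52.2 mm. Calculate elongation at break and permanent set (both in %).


Elongation at break = 67.3%
Permanent set = 6.5%

Elongation at break = (82 - 49) / 49 x 100 = 67.3%
Permanent set = (52.2 - 49) / 49 x 100 = 6.5%


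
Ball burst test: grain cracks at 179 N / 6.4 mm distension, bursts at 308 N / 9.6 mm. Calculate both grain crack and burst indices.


Crack index = 28.0 N/mm
Burst index = 32.1 N/mm

Crack index = 179 / 6.4 = 28.0 N/mm
Burst index = 308 / 9.6 = 32.1 N/mm


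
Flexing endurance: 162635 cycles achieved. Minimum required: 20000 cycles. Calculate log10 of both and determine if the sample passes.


Achieved: log10 = 5.21
Required: log10 = 4.30
Passes: Yes

log10(162635) = 5.21
log10(20000) = 4.30
Passes: Yes


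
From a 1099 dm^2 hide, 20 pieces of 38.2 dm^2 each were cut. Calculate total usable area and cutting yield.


Total usable = 20 x 38.2 = 764.0 dm^2
Yield = 764.0 / 1099 x 100 = 69.5%


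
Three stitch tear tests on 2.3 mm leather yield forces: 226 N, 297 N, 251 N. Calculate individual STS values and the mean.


STS1 = 226 / 2.3 = 98.3 N/mm
STS2 = 297 / 2.3 = 129.1 N/mm
STS3 = 251 / 2.3 = 109.1 N/mm
Mean = (98.3 + 129.1 + 109.1) / 3 = 112.2 N/mm


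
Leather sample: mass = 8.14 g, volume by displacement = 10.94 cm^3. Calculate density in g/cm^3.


0.744 g/cm^3

Density = mass / volume
Density = 8.14 / 10.94 = 0.744 g/cm^3


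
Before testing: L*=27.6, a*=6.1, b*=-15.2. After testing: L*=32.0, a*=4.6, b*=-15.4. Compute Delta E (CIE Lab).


dL = 32.0 - 27.6 = 4.4
da = 4.6 - 6.1 = -1.5
db = -15.4 - (-15.2) = -0.2
dE = sqrt((4.4)^2 + (-1.5)^2 + (-0.2)^2) = 4.65


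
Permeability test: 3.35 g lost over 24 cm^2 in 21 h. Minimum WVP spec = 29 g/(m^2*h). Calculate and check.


WVP = 3.35 / (24 x 21) x 10000 = 66.47 g/(m^2*h)
Minimum: 29 g/(m^2*h)
Meets spec: Yes


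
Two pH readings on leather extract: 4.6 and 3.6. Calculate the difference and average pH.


Difference = |4.6 - 3.6| = 1.0
Average = (4.6 + 3.6) / 2 = 4.10


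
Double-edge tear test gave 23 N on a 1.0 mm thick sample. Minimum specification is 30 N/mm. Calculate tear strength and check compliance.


Tear strength = 23.0 N/mm
Compliant: No


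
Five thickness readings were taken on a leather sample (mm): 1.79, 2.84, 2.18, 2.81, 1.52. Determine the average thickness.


Sum = 1.79 + 2.84 + 2.18 + 2.81 + 1.52 = 11.14
Average = 11.14 / 5 = 2.23 mm


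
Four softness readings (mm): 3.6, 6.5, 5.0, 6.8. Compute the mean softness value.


5.48 mm


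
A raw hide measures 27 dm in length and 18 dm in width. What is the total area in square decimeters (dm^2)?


Area = length x width
Area = 27 x 18 = 486 dm^2


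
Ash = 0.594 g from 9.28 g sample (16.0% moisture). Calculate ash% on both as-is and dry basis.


As-is ash = 6.40%
Dry-basis ash = 7.62%


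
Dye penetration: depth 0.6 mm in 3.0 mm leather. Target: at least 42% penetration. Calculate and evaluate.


Penetration = 0.6 / 3.0 x 100 = 20.0%
Target: 42%
Meets target: No


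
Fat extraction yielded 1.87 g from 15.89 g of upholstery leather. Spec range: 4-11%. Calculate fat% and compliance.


Fat% = 1.87 / 15.89 x 100 = 11.8%
Spec range: 4-11%
Compliant: No


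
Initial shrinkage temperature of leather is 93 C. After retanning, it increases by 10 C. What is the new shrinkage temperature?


New Ts = 93 + 10 = 103 C


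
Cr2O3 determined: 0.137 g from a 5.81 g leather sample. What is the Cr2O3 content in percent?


2.36%


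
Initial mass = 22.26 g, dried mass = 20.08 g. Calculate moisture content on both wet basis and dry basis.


Moisture lost = 22.26 - 20.08 = 2.18 g
Wet basis MC = 2.18 / 22.26 x 100 = 9.8%
Dry basis MC = 2.18 / 20.08 x 100 = 10.9%


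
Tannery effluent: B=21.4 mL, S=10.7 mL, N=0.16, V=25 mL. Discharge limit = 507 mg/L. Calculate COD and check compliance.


COD = 547.8 mg/L
Compliant: No


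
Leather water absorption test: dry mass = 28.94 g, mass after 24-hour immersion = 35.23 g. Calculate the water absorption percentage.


21.7%

Water absorbed = 35.23 - 28.94 = 6.29 g
WA% = 6.29 / 28.94 x 100 = 21.7%


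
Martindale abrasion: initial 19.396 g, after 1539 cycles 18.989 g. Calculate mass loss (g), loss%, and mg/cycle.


Loss = 19.396 - 18.989 = 0.407 g
Loss% = 0.407 / 19.396 x 100 = 2.10%
Rate = 0.407 / 1539 x 1000 = 0.264 mg/cycle


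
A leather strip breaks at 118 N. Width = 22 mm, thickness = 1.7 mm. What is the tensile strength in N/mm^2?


Cross-sectional area = 22 x 1.7 = 37.4 mm^2
Tensile strength = 118 / 37.4 = 3.16 N/mm^2


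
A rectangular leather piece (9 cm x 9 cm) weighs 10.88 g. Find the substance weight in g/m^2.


Area = 9 x 9 = 81 cm^2
SW = 10.88 / 81 x 10000 = 1343.2 g/m^2


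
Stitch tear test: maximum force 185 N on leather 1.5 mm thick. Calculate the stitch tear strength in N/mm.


Stitch tear strength = force / thickness
STS = 185 / 1.5 = 123.3 N/mm


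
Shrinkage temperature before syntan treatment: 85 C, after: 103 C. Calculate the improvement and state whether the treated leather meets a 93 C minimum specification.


Improvement = 18 C
Meets 93 C spec: Yes

Improvement = 103 - 85 = 18 C
Spec check: 103 C >= 93 C? Yes


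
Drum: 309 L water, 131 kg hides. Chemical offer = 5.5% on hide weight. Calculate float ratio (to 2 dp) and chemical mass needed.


Float ratio = 309 / 131 = 2.36
Chemical = 131 x 5.5 / 100 = 7.205 kg


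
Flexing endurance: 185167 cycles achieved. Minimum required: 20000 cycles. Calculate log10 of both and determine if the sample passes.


log10(185167) = 5.27
log10(20000) = 4.30
Passes: Yes


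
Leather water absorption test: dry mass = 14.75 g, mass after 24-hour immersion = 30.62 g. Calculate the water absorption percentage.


Water absorbed = 30.62 - 14.75 = 15.87 g
WA% = 15.87 / 14.75 x 100 = 107.6%


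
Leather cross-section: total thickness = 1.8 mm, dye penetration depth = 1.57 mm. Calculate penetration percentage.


Penetration% = 1.57 / 1.8 x 100
Penetration = 87.2%


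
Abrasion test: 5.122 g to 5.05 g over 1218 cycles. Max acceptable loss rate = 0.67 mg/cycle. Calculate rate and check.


Loss = 5.122 - 5.05 = 0.072 g
Rate = 0.072 g / 1218 cycles x 1000 = 0.059 mg/cycle
Max = 0.67 mg/cycle
Passes: Yes


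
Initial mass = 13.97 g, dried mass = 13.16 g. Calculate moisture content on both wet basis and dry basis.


Moisture lost = 13.97 - 13.16 = 0.81 g
Wet basis MC = 0.81 / 13.97 x 100 = 5.8%
Dry basis MC = 0.81 / 13.16 x 100 = 6.2%


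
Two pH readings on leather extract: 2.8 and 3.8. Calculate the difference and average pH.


Difference = |2.8 - 3.8| = 1.0
Average = (2.8 + 3.8) / 2 = 3.30


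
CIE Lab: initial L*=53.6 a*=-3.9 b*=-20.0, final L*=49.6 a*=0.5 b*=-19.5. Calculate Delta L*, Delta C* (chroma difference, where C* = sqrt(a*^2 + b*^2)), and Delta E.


Delta L* = -4.0
Delta C* = -0.87
Delta E = 5.97

Delta L* = 49.6 - 53.6 = -4.0
C1* = sqrt((-3.9)^2 + (-20.0)^2) = 20.377
C2* = sqrt((0.5)^2 + (-19.5)^2) = 19.506
Delta C* = 19.506 - 20.377 = -0.87
Delta E = sqrt((-4.0)^2 + (4.4)^2 + (0.5)^2) = 5.97


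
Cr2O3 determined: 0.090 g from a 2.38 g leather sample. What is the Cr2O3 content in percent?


Cr2O3% = 0.090 / 2.38 x 100
Cr2O3% = 3.78%


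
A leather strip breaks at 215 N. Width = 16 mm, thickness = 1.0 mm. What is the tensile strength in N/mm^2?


Cross-sectional area = 16 x 1.0 = 16.0 mm^2
Tensile strength = 215 / 16.0 = 13.44 N/mm^2


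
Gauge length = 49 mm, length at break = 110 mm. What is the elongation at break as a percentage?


Extension = 110 - 49 = 61 mm
Elongation = 61 / 49 x 100 = 124.5%


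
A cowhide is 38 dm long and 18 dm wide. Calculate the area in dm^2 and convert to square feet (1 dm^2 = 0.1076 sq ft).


684 dm^2
73.60 sq ft


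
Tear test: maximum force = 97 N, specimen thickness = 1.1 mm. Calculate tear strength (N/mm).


88.2 N/mm

Tear strength = force / thickness
Tear = 97 / 1.1 = 88.2 N/mm


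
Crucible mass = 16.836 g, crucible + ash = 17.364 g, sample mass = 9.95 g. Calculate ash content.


Ash mass = 17.364 - 16.836 = 0.528 g
Ash% = 0.528 / 9.95 x 100 = 5.31%


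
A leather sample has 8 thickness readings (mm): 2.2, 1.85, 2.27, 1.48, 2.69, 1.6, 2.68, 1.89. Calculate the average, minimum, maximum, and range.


Average = 2.08 mm
Min = 1.48 mm
Max = 2.69 mm
Range = 1.21 mm


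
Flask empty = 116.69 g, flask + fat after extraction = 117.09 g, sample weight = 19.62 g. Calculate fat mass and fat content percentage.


Fat mass = 0.40 g
Fat content = 2.0%


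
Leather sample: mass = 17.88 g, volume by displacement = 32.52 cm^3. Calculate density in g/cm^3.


0.550 g/cm^3

Density = mass / volume
Density = 17.88 / 32.52 = 0.550 g/cm^3


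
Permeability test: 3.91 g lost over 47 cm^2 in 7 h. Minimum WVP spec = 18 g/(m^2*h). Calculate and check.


WVP = 118.84 g/(m^2*h)
Meets specification: Yes


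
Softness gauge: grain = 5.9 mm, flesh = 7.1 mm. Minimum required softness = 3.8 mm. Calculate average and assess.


Average softness = 6.50 mm
Meets requirement: Yes

Average = (5.9 + 7.1) / 2 = 6.50 mm
Minimum = 3.8 mm
Meets requirement: Yes


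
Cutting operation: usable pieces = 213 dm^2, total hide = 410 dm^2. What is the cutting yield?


52.0%

Yield = usable / total x 100
Yield = 213 / 410 x 100 = 52.0%
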